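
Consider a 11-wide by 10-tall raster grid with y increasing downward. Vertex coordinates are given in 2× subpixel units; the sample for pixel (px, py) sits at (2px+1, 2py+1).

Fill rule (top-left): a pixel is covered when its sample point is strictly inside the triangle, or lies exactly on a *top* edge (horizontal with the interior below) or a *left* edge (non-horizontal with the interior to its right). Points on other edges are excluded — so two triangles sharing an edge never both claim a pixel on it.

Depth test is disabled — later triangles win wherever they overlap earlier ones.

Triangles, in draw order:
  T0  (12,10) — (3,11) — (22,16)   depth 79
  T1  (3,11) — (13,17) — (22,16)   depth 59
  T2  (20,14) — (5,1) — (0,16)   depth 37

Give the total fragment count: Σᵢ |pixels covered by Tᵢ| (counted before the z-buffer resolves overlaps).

T0:
  2·area = 64  (B↔C swapped to make it positive)
  edge (12, 10)→(22, 16): d=(10,6) right/bottom  bias=-1
  edge (22, 16)→(3, 11): d=(-19,-5) top-left  bias=+0
  edge (3, 11)→(12, 10): d=(9,-1) top-left  bias=+0
    (3,3)@(7, 7): e=[0,96,-32] → ·  [on edge]
    (10,4)@(21, 9): e=[-64,128,0] → ·  [on edge]
    (1,5)@(3, 11): e=[64,0,0] → #  [on edge]
    (2,5)@(5, 11): e=[52,10,2] → #
    (3,5)@(7, 11): e=[40,20,4] → #
    (4,5)@(9, 11): e=[28,30,6] → #
    (5,5)@(11, 11): e=[16,40,8] → #
    (6,5)@(13, 11): e=[4,50,10] → #
    (7,5)@(15, 11): e=[-8,60,12] → ·
    (1,6)@(3, 13): e=[84,-38,18] → ·
    (2,6)@(5, 13): e=[72,-28,20] → ·
    (3,6)@(7, 13): e=[60,-18,22] → ·
    (8,6)@(17, 13): e=[0,32,32] → ·  [on edge]
  covered (10 px):
    · · · · · · · · · · ·
    · · · · · · · · · · ·
    · · · · · · · · · · ·
    · · · · · · · · · · ·
    · · · · · · · · · · ·
    · # # # # # # · · · ·
    · · · · · # # # · · ·
    · · · · · · · · · # ·
    · · · · · · · · · · ·
    · · · · · · · · · · ·
T1:
  2·area = 64  (B↔C swapped to make it positive)
  edge (3, 11)→(22, 16): d=(19,5) right/bottom  bias=-1
  edge (22, 16)→(13, 17): d=(-9,1) right/bottom  bias=-1
  edge (13, 17)→(3, 11): d=(-10,-6) top-left  bias=+0
    (1,5)@(3, 11): e=[0,64,0] → ·  [on edge]
    (3,6)@(7, 13): e=[18,42,4] → #
    (4,6)@(9, 13): e=[8,40,16] → #
    (5,6)@(11, 13): e=[-2,38,28] → ·
    (3,7)@(7, 15): e=[56,24,-16] → ·
    (4,7)@(9, 15): e=[46,22,-4] → ·
    (5,7)@(11, 15): e=[36,20,8] → #
    (6,7)@(13, 15): e=[26,18,20] → #
    (7,7)@(15, 15): e=[16,16,32] → #
    (8,7)@(17, 15): e=[6,14,44] → #
    (9,7)@(19, 15): e=[-4,12,56] → ·
    (5,8)@(11, 17): e=[74,2,-12] → ·
    (6,8)@(13, 17): e=[64,0,0] → ·  [on edge]
  covered (6 px):
    · · · · · · · · · · ·
    · · · · · · · · · · ·
    · · · · · · · · · · ·
    · · · · · · · · · · ·
    · · · · · · · · · · ·
    · · · · · · · · · · ·
    · · · # # · · · · · ·
    · · · · · # # # # · ·
    · · · · · · · · · · ·
    · · · · · · · · · · ·
T2:
  2·area = 290  (B↔C swapped to make it positive)
  edge (20, 14)→(0, 16): d=(-20,2) right/bottom  bias=-1
  edge (0, 16)→(5, 1): d=(5,-15) top-left  bias=+0
  edge (5, 1)→(20, 14): d=(15,13) right/bottom  bias=-1
    (2,0)@(5, 1): e=[290,0,0] → ·  [on edge]
    (2,1)@(5, 3): e=[250,10,30] → #
    (3,1)@(7, 3): e=[246,40,4] → #
    (4,1)@(9, 3): e=[242,70,-22] → ·
    (2,2)@(5, 5): e=[210,20,60] → #
    (4,2)@(9, 5): e=[202,80,8] → #
    (5,2)@(11, 5): e=[198,110,-18] → ·
    (1,3)@(3, 7): e=[174,0,116] → #  [on edge]
    (5,3)@(11, 7): e=[158,120,12] → #
    (6,3)@(13, 7): e=[154,150,-14] → ·
    (1,4)@(3, 9): e=[134,10,146] → #
    (6,4)@(13, 9): e=[114,160,16] → #
    (0,6)@(1, 13): e=[58,0,232] → #  [on edge]
  covered (37 px):
    · · · · · · · · · · ·
    · · # # · · · · · · ·
    · · # # # · · · · · ·
    · # # # # # · · · · ·
    · # # # # # # · · · ·
    · # # # # # # # · · ·
    # # # # # # # # # · ·
    # # # # # · · · · · ·
    · · · · · · · · · · ·
    · · · · · · · · · · ·

Final: 53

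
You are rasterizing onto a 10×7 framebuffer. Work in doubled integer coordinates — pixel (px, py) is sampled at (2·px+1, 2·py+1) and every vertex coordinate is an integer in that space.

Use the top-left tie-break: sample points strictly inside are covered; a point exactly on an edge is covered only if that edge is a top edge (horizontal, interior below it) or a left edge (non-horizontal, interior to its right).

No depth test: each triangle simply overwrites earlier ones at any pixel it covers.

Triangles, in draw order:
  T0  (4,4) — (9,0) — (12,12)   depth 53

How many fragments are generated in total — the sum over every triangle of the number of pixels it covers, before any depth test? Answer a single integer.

T0:
  2·area = 72
  edge (4, 4)→(9, 0): d=(5,-4) top-left  bias=+0
  edge (9, 0)→(12, 12): d=(3,12) right/bottom  bias=-1
  edge (12, 12)→(4, 4): d=(-8,-8) top-left  bias=+0
    (0,0)@(1, 1): e=[-27,99,0] → ·  [on edge]
    (4,0)@(9, 1): e=[5,3,64] → █
    (5,0)@(11, 1): e=[13,-21,80] → ·
    (1,1)@(3, 3): e=[-9,81,0] → ·  [on edge]
    (3,1)@(7, 3): e=[7,33,32] → █
    (5,1)@(11, 3): e=[23,-15,64] → ·
    (2,2)@(5, 5): e=[9,63,0] → █  [on edge]
    (5,2)@(11, 5): e=[33,-9,48] → ·
    (2,3)@(5, 7): e=[19,69,-16] → ·
    (3,3)@(7, 7): e=[27,45,0] → █  [on edge]
    (5,3)@(11, 7): e=[43,-3,32] → ·
    (3,4)@(7, 9): e=[37,51,-16] → ·
    (4,4)@(9, 9): e=[45,27,0] → █  [on edge]
    (5,5)@(11, 11): e=[63,9,0] → █  [on edge]
    (6,6)@(13, 13): e=[81,-9,0] → ·  [on edge]
  covered (11 px):
    · · · · █ · · · · ·
    · · · █ █ · · · · ·
    · · █ █ █ · · · · ·
    · · · █ █ · · · · ·
    · · · · █ █ · · · ·
    · · · · · █ · · · ·
    · · · · · · · · · ·

Answer: 11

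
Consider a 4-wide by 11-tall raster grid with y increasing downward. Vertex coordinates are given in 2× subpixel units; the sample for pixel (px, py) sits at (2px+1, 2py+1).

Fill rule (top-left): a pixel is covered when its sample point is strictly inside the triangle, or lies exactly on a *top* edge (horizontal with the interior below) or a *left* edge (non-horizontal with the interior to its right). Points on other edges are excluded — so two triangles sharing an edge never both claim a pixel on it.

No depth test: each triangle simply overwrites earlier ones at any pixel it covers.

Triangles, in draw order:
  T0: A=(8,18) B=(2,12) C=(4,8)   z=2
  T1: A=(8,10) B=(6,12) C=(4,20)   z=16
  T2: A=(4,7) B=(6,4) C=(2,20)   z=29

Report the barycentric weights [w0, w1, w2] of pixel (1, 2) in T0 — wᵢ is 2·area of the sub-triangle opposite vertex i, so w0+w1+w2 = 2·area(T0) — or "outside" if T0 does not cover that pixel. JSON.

T0:
  2·area = 36
  edge (8, 18)→(2, 12): d=(-6,-6) top-left  bias=+0
  edge (2, 12)→(4, 8): d=(2,-4) top-left  bias=+0
  edge (4, 8)→(8, 18): d=(4,10) right/bottom  bias=-1
    (0,5)@(1, 11): e=[0,-6,42] → ·  [on edge]
    (1,5)@(3, 11): e=[12,2,22] → █
    (2,5)@(5, 11): e=[24,10,2] → █
    (3,5)@(7, 11): e=[36,18,-18] → ·
    (1,6)@(3, 13): e=[0,6,30] → █  [on edge]
    (3,6)@(7, 13): e=[24,22,-10] → ·
    (1,7)@(3, 15): e=[-12,10,38] → ·
    (2,7)@(5, 15): e=[0,18,18] → █  [on edge]
    (3,7)@(7, 15): e=[12,26,-2] → ·
    (2,8)@(5, 17): e=[-12,22,26] → ·
    (3,8)@(7, 17): e=[0,30,6] → █  [on edge]
    (3,9)@(7, 19): e=[-12,34,14] → ·
  covered (6 px):
    · · · ·
    · · · ·
    · · · ·
    · · · ·
    · · · ·
    · █ █ ·
    · █ █ ·
    · · █ ·
    · · · █
    · · · ·
    · · · ·
T1:
  2·area = 12  (B↔C swapped to make it positive)
  edge (8, 10)→(4, 20): d=(-4,10) right/bottom  bias=-1
  edge (4, 20)→(6, 12): d=(2,-8) top-left  bias=+0
  edge (6, 12)→(8, 10): d=(2,-2) top-left  bias=+0
    (3,5)@(7, 11): e=[6,6,0] → █  [on edge]
    (2,6)@(5, 13): e=[18,-6,0] → ·  [on edge]
    (3,6)@(7, 13): e=[-2,10,4] → ·
    (1,7)@(3, 15): e=[30,-18,0] → ·  [on edge]
    (0,8)@(1, 17): e=[42,-30,0] → ·  [on edge]
    (2,8)@(5, 17): e=[2,2,8] → █
    (3,8)@(7, 17): e=[-18,18,12] → ·
    (2,9)@(5, 19): e=[-6,6,12] → ·
  covered (2 px):
    · · · ·
    · · · ·
    · · · ·
    · · · ·
    · · · ·
    · · · █
    · · · ·
    · · · ·
    · · █ ·
    · · · ·
    · · · ·
T2:
  2·area = 20
  edge (4, 7)→(6, 4): d=(2,-3) top-left  bias=+0
  edge (6, 4)→(2, 20): d=(-4,16) right/bottom  bias=-1
  edge (2, 20)→(4, 7): d=(2,-13) top-left  bias=+0
    (2,3)@(5, 7): e=[3,4,13] → █
    (3,3)@(7, 7): e=[9,-28,39] → ·
    (2,4)@(5, 9): e=[7,-4,17] → ·
    (1,7)@(3, 15): e=[13,4,3] → █
    (2,7)@(5, 15): e=[19,-28,29] → ·
    (1,8)@(3, 17): e=[17,-4,7] → ·
  covered (2 px):
    · · · ·
    · · · ·
    · · · ·
    · · █ ·
    · · · ·
    · · · ·
    · · · ·
    · █ · ·
    · · · ·
    · · · ·
    · · · ·

Answer: "outside"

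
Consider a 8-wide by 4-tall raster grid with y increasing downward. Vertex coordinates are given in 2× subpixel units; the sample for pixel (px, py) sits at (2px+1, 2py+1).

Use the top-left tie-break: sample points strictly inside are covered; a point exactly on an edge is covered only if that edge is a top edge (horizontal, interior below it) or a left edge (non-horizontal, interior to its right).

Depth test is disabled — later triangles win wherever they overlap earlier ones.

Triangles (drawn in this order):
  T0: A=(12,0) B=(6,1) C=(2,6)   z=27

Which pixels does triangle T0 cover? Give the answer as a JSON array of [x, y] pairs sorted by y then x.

T0:
  2·area = 26  (B↔C swapped to make it positive)
  edge (12, 0)→(2, 6): d=(-10,6) right/bottom  bias=-1
  edge (2, 6)→(6, 1): d=(4,-5) top-left  bias=+0
  edge (6, 1)→(12, 0): d=(6,-1) top-left  bias=+0
    (3,0)@(7, 1): e=[20,5,1] → #
    (4,0)@(9, 1): e=[8,15,3] → #
    (5,0)@(11, 1): e=[-4,25,5] → ·
    (2,1)@(5, 3): e=[12,3,11] → #
    (3,1)@(7, 3): e=[0,13,13] → ·  [on edge]
    (4,1)@(9, 3): e=[-12,23,15] → ·
    (1,2)@(3, 5): e=[4,1,21] → #
    (2,2)@(5, 5): e=[-8,11,23] → ·
    (1,3)@(3, 7): e=[-16,9,33] → ·
  covered (4 px):
    · · · # # · · ·
    · · # · · · · ·
    · # · · · · · ·
    · · · · · · · ·

Final: [[3,0],[4,0],[2,1],[1,2]]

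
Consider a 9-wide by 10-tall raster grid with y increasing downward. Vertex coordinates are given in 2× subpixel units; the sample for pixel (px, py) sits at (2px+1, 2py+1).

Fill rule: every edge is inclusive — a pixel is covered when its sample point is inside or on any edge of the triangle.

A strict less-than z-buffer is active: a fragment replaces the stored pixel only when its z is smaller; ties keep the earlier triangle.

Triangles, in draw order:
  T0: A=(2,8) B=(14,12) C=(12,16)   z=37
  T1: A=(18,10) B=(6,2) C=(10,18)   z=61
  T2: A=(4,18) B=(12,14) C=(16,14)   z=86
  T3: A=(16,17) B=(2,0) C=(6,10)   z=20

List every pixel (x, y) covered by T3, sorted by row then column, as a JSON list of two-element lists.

T0:
  2·area = 56
  edge (2, 8)→(14, 12): d=(12,4) inclusive
  edge (14, 12)→(12, 16): d=(-2,4) inclusive
  edge (12, 16)→(2, 8): d=(-10,-8) inclusive
    (2,4)@(5, 9): e=[0,42,14] → X  [on edge]
    (3,4)@(7, 9): e=[-8,34,30] → .
    (2,5)@(5, 11): e=[24,38,-6] → .
    (3,5)@(7, 11): e=[16,30,10] → X
    (4,5)@(9, 11): e=[8,22,26] → X
    (5,5)@(11, 11): e=[0,14,42] → X  [on edge]
    (6,5)@(13, 11): e=[-8,6,58] → .
    (3,6)@(7, 13): e=[40,26,-10] → .
    (4,6)@(9, 13): e=[32,18,6] → X
    (6,6)@(13, 13): e=[16,2,38] → X
    (7,6)@(15, 13): e=[8,-6,54] → .
    (8,6)@(17, 13): e=[0,-14,70] → .  [on edge]
  covered (8 px):
    . . . . . . . . .
    . . . . . . . . .
    . . . . . . . . .
    . . . . . . . . .
    . . X . . . . . .
    . . . X X X . . .
    . . . . X X X . .
    . . . . . X . . .
    . . . . . . . . .
    . . . . . . . . .
T1:
  2·area = 160  (B↔C swapped to make it positive)
  edge (18, 10)→(10, 18): d=(-8,8) inclusive
  edge (10, 18)→(6, 2): d=(-4,-16) inclusive
  edge (6, 2)→(18, 10): d=(12,8) inclusive
    (3,1)@(7, 3): e=[144,12,4] → X
    (4,1)@(9, 3): e=[128,44,-12] → .
    (3,2)@(7, 5): e=[128,4,28] → X
    (4,2)@(9, 5): e=[112,36,12] → X
    (5,2)@(11, 5): e=[96,68,-4] → .
    (3,3)@(7, 7): e=[112,-4,52] → .
    (4,3)@(9, 7): e=[96,28,36] → X
    (5,3)@(11, 7): e=[80,60,20] → X
    (6,3)@(13, 7): e=[64,92,4] → X
    (7,3)@(15, 7): e=[48,124,-12] → .
    (4,4)@(9, 9): e=[80,20,60] → X
    (7,4)@(15, 9): e=[32,116,12] → X
    (8,5)@(17, 11): e=[0,140,20] → X  [on edge]
    (7,6)@(15, 13): e=[0,100,60] → X  [on edge]
    (6,7)@(13, 15): e=[0,60,100] → X  [on edge]
    (5,8)@(11, 17): e=[0,20,140] → X  [on edge]
    (4,9)@(9, 19): e=[0,-20,180] → .  [on edge]
  covered (22 px):
    . . . . . . . . .
    . . . X . . . . .
    . . . X X . . . .
    . . . . X X X . .
    . . . . X X X X .
    . . . . X X X X X
    . . . . X X X X .
    . . . . . X X . .
    . . . . . X . . .
    . . . . . . . . .
T2:
  2·area = 16
  edge (4, 18)→(12, 14): d=(8,-4) inclusive
  edge (12, 14)→(16, 14): d=(4,0) inclusive
  edge (16, 14)→(4, 18): d=(-12,4) inclusive
    (5,7)@(11, 15): e=[4,4,8] → X
    (6,7)@(13, 15): e=[12,4,0] → X  [on edge]
    (7,7)@(15, 15): e=[20,4,-8] → .
    (3,8)@(7, 17): e=[4,12,0] → X  [on edge]
    (4,8)@(9, 17): e=[12,12,-8] → .
    (5,8)@(11, 17): e=[20,12,-16] → .
    (6,8)@(13, 17): e=[28,12,-24] → .
    (0,9)@(1, 19): e=[-4,20,0] → .  [on edge]
    (3,9)@(7, 19): e=[20,20,-24] → .
  covered (3 px):
    . . . . . . . . .
    . . . . . . . . .
    . . . . . . . . .
    . . . . . . . . .
    . . . . . . . . .
    . . . . . . . . .
    . . . . . . . . .
    . . . . . X X . .
    . . . X . . . . .
    . . . . . . . . .
T3:
  2·area = 72  (B↔C swapped to make it positive)
  edge (16, 17)→(6, 10): d=(-10,-7) inclusive
  edge (6, 10)→(2, 0): d=(-4,-10) inclusive
  edge (2, 0)→(16, 17): d=(14,17) inclusive
    (2,2)@(5, 5): e=[43,10,19] → X
    (3,2)@(7, 5): e=[57,30,-15] → .
    (2,3)@(5, 7): e=[23,2,47] → X
    (3,3)@(7, 7): e=[37,22,13] → X
    (4,3)@(9, 7): e=[51,42,-21] → .
    (2,4)@(5, 9): e=[3,-6,75] → .
    (3,4)@(7, 9): e=[17,14,41] → X
    (4,4)@(9, 9): e=[31,34,7] → X
    (5,4)@(11, 9): e=[45,54,-27] → .
    (3,5)@(7, 11): e=[-3,6,69] → .
    (4,5)@(9, 11): e=[11,26,35] → X
    (5,5)@(11, 11): e=[25,46,1] → X
  covered (8 px):
    . . . . . . . . .
    . . . . . . . . .
    . . X . . . . . .
    . . X X . . . . .
    . . . X X . . . .
    . . . . X X . . .
    . . . . . X . . .
    . . . . . . . . .
    . . . . . . . . .
    . . . . . . . . .

Answer: [[2,2],[2,3],[3,3],[3,4],[4,4],[4,5],[5,5],[5,6]]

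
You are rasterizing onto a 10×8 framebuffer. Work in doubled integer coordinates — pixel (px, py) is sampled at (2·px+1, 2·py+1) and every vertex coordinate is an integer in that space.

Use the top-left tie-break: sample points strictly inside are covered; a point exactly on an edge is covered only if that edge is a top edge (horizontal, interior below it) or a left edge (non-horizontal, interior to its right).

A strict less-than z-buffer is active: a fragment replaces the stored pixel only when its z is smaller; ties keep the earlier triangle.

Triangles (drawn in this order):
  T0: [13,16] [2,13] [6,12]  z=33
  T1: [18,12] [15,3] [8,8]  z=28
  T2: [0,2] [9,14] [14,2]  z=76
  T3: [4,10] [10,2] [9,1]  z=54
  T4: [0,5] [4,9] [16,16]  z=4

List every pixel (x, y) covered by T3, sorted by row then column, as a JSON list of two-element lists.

T0:
  2·area = 23
  edge (13, 16)→(2, 13): d=(-11,-3) top-left  bias=+0
  edge (2, 13)→(6, 12): d=(4,-1) top-left  bias=+0
  edge (6, 12)→(13, 16): d=(7,4) right/bottom  bias=-1
    (1,6)@(3, 13): e=[3,1,19] → X
    (2,6)@(5, 13): e=[9,3,11] → X
    (3,6)@(7, 13): e=[15,5,3] → X
    (4,6)@(9, 13): e=[21,7,-5] → .
    (1,7)@(3, 15): e=[-19,9,33] → .
    (2,7)@(5, 15): e=[-13,11,25] → .
    (3,7)@(7, 15): e=[-7,13,17] → .
    (5,7)@(11, 15): e=[5,17,1] → X
    (6,7)@(13, 15): e=[11,19,-7] → .
  covered (4 px):
    . . . . . . . . . .
    . . . . . . . . . .
    . . . . . . . . . .
    . . . . . . . . . .
    . . . . . . . . . .
    . . . . . . . . . .
    . X X X . . . . . .
    . . . . . X . . . .
T1:
  2·area = 78  (B↔C swapped to make it positive)
  edge (18, 12)→(8, 8): d=(-10,-4) top-left  bias=+0
  edge (8, 8)→(15, 3): d=(7,-5) top-left  bias=+0
  edge (15, 3)→(18, 12): d=(3,9) right/bottom  bias=-1
    (7,1)@(15, 3): e=[78,0,0] → .  [on edge]
    (6,2)@(13, 5): e=[50,4,24] → X
    (7,2)@(15, 5): e=[58,14,6] → X
    (8,2)@(17, 5): e=[66,24,-12] → .
    (5,3)@(11, 7): e=[22,8,48] → X
    (8,3)@(17, 7): e=[46,38,-6] → .
    (5,4)@(11, 9): e=[2,22,54] → X
    (8,4)@(17, 9): e=[26,52,0] → .  [on edge]
    (5,5)@(11, 11): e=[-18,36,60] → .
    (6,5)@(13, 11): e=[-10,46,42] → .
    (7,5)@(15, 11): e=[-2,56,24] → .
    (8,5)@(17, 11): e=[6,66,6] → X
    (0,6)@(1, 13): e=[-78,0,156] → .  [on edge]
    (9,7)@(19, 15): e=[-26,104,0] → .  [on edge]
  covered (9 px):
    . . . . . . . . . .
    . . . . . . . . . .
    . . . . . . X X . .
    . . . . . X X X . .
    . . . . . X X X . .
    . . . . . . . . X .
    . . . . . . . . . .
    . . . . . . . . . .
T2:
  2·area = 168  (B↔C swapped to make it positive)
  edge (0, 2)→(14, 2): d=(14,0) top-left  bias=+0
  edge (14, 2)→(9, 14): d=(-5,12) right/bottom  bias=-1
  edge (9, 14)→(0, 2): d=(-9,-12) top-left  bias=+0
    (0,1)@(1, 3): e=[14,151,3] → X
    (1,1)@(3, 3): e=[14,127,27] → X
    (2,1)@(5, 3): e=[14,103,51] → X
    (3,1)@(7, 3): e=[14,79,75] → X
    (4,1)@(9, 3): e=[14,55,99] → X
    (5,1)@(11, 3): e=[14,31,123] → X
    (6,1)@(13, 3): e=[14,7,147] → X
    (7,1)@(15, 3): e=[14,-17,171] → .
    (0,2)@(1, 5): e=[42,141,-15] → .
    (1,2)@(3, 5): e=[42,117,9] → X
    (6,2)@(13, 5): e=[42,-3,129] → .
    (1,3)@(3, 7): e=[70,107,-9] → .
  covered (22 px):
    . . . . . . . . . .
    X X X X X X X . . .
    . X X X X X . . . .
    . . X X X X . . . .
    . . . X X X . . . .
    . . . X X . . . . .
    . . . . X . . . . .
    . . . . . . . . . .
T3:
  2·area = 14  (B↔C swapped to make it positive)
  edge (4, 10)→(9, 1): d=(5,-9) top-left  bias=+0
  edge (9, 1)→(10, 2): d=(1,1) right/bottom  bias=-1
  edge (10, 2)→(4, 10): d=(-6,8) right/bottom  bias=-1
    (4,0)@(9, 1): e=[0,0,14] → .  [on edge]
    (4,1)@(9, 3): e=[10,2,2] → X
    (5,1)@(11, 3): e=[28,0,-14] → .  [on edge]
    (3,2)@(7, 5): e=[2,6,6] → X
    (4,2)@(9, 5): e=[20,4,-10] → .
    (6,2)@(13, 5): e=[56,0,-42] → .  [on edge]
    (3,3)@(7, 7): e=[12,8,-6] → .
    (7,3)@(15, 7): e=[84,0,-70] → .  [on edge]
    (8,4)@(17, 9): e=[112,0,-98] → .  [on edge]
    (9,5)@(19, 11): e=[140,0,-126] → .  [on edge]
  covered (2 px):
    . . . . . . . . . .
    . . . . X . . . . .
    . . . X . . . . . .
    . . . . . . . . . .
    . . . . . . . . . .
    . . . . . . . . . .
    . . . . . . . . . .
    . . . . . . . . . .
T4:
  2·area = 20  (B↔C swapped to make it positive)
  edge (0, 5)→(16, 16): d=(16,11) right/bottom  bias=-1
  edge (16, 16)→(4, 9): d=(-12,-7) top-left  bias=+0
  edge (4, 9)→(0, 5): d=(-4,-4) top-left  bias=+0
    (2,4)@(5, 9): e=[9,7,4] → X
    (3,4)@(7, 9): e=[-13,21,12] → .
    (2,5)@(5, 11): e=[41,-17,-4] → .
    (5,6)@(11, 13): e=[7,1,12] → X
    (6,6)@(13, 13): e=[-15,15,20] → .
    (5,7)@(11, 15): e=[39,-23,4] → .
  covered (2 px):
    . . . . . . . . . .
    . . . . . . . . . .
    . . . . . . . . . .
    . . . . . . . . . .
    . . X . . . . . . .
    . . . . . . . . . .
    . . . . . X . . . .
    . . . . . . . . . .

Result: [[4,1],[3,2]]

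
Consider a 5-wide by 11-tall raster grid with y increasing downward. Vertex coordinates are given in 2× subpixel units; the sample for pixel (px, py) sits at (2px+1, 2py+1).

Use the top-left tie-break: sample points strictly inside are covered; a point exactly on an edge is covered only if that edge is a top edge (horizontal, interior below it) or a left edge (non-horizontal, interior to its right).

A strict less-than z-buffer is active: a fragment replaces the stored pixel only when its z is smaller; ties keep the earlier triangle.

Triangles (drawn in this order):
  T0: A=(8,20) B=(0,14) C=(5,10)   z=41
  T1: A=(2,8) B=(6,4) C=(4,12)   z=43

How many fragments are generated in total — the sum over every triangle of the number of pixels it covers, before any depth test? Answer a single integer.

T0:
  2·area = 62
  edge (8, 20)→(0, 14): d=(-8,-6) top-left  bias=+0
  edge (0, 14)→(5, 10): d=(5,-4) top-left  bias=+0
  edge (5, 10)→(8, 20): d=(3,10) right/bottom  bias=-1
    (2,5)@(5, 11): e=[54,5,3] → #
    (3,5)@(7, 11): e=[66,13,-17] → ·
    (1,6)@(3, 13): e=[26,7,29] → #
    (3,6)@(7, 13): e=[50,23,-11] → ·
    (1,7)@(3, 15): e=[10,17,35] → #
    (3,7)@(7, 15): e=[34,33,-5] → ·
    (1,8)@(3, 17): e=[-6,27,41] → ·
    (2,8)@(5, 17): e=[6,35,21] → #
    (3,8)@(7, 17): e=[18,43,1] → #
    (4,8)@(9, 17): e=[30,51,-19] → ·
    (2,9)@(5, 19): e=[-10,45,27] → ·
    (3,9)@(7, 19): e=[2,53,7] → #
  covered (8 px):
    · · · · ·
    · · · · ·
    · · · · ·
    · · · · ·
    · · · · ·
    · · # · ·
    · # # · ·
    · # # · ·
    · · # # ·
    · · · # ·
    · · · · ·
T1:
  2·area = 24
  edge (2, 8)→(6, 4): d=(4,-4) top-left  bias=+0
  edge (6, 4)→(4, 12): d=(-2,8) right/bottom  bias=-1
  edge (4, 12)→(2, 8): d=(-2,-4) top-left  bias=+0
    (4,0)@(9, 1): e=[0,-18,42] → ·  [on edge]
    (3,1)@(7, 3): e=[0,-6,30] → ·  [on edge]
    (2,2)@(5, 5): e=[0,6,18] → #  [on edge]
    (3,2)@(7, 5): e=[8,-10,26] → ·
    (1,3)@(3, 7): e=[0,18,6] → #  [on edge]
    (3,3)@(7, 7): e=[16,-14,22] → ·
    (0,4)@(1, 9): e=[0,30,-6] → ·  [on edge]
    (1,4)@(3, 9): e=[8,14,2] → #
    (2,4)@(5, 9): e=[16,-2,10] → ·
    (1,5)@(3, 11): e=[16,10,-2] → ·
  covered (4 px):
    · · · · ·
    · · · · ·
    · · # · ·
    · # # · ·
    · # · · ·
    · · · · ·
    · · · · ·
    · · · · ·
    · · · · ·
    · · · · ·
    · · · · ·

Result: 12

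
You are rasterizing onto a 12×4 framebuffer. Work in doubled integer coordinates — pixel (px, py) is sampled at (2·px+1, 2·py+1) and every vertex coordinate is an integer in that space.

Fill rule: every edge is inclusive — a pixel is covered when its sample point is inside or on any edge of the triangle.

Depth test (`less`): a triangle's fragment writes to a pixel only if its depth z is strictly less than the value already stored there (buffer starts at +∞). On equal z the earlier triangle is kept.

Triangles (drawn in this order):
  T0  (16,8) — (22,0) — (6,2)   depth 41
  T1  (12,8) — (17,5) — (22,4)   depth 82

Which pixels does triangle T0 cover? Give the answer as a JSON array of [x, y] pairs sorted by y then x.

T0:
  2·area = 116  (B↔C swapped to make it positive)
  edge (16, 8)→(6, 2): d=(-10,-6) inclusive
  edge (6, 2)→(22, 0): d=(16,-2) inclusive
  edge (22, 0)→(16, 8): d=(-6,8) inclusive
    (7,0)@(15, 1): e=[64,2,50] → █
    (8,0)@(17, 1): e=[76,6,34] → █
    (9,0)@(19, 1): e=[88,10,18] → █
    (10,0)@(21, 1): e=[100,14,2] → █
    (11,0)@(23, 1): e=[112,18,-14] → ·
    (4,1)@(9, 3): e=[8,22,86] → █
    (5,1)@(11, 3): e=[20,26,70] → █
    (6,1)@(13, 3): e=[32,30,54] → █
    (10,1)@(21, 3): e=[80,46,-10] → ·
    (4,2)@(9, 5): e=[-12,54,74] → ·
    (5,2)@(11, 5): e=[0,58,58] → █  [on edge]
    (9,2)@(19, 5): e=[48,74,-6] → ·
  covered (15 px):
    · · · · · · · █ █ █ █ ·
    · · · · █ █ █ █ █ █ · ·
    · · · · · █ █ █ █ · · ·
    · · · · · · · █ · · · ·
T1:
  2·area = 10
  edge (12, 8)→(17, 5): d=(5,-3) inclusive
  edge (17, 5)→(22, 4): d=(5,-1) inclusive
  edge (22, 4)→(12, 8): d=(-10,4) inclusive
    (8,2)@(17, 5): e=[0,0,10] → █  [on edge]
    (9,2)@(19, 5): e=[6,2,2] → █
    (10,2)@(21, 5): e=[12,4,-6] → ·
    (3,3)@(7, 7): e=[-20,0,30] → ·  [on edge]
    (8,3)@(17, 7): e=[10,10,-10] → ·
    (9,3)@(19, 7): e=[16,12,-18] → ·
  covered (2 px):
    · · · · · · · · · · · ·
    · · · · · · · · · · · ·
    · · · · · · · · █ █ · ·
    · · · · · · · · · · · ·

Final: [[7,0],[8,0],[9,0],[10,0],[4,1],[5,1],[6,1],[7,1],[8,1],[9,1],[5,2],[6,2],[7,2],[8,2],[7,3]]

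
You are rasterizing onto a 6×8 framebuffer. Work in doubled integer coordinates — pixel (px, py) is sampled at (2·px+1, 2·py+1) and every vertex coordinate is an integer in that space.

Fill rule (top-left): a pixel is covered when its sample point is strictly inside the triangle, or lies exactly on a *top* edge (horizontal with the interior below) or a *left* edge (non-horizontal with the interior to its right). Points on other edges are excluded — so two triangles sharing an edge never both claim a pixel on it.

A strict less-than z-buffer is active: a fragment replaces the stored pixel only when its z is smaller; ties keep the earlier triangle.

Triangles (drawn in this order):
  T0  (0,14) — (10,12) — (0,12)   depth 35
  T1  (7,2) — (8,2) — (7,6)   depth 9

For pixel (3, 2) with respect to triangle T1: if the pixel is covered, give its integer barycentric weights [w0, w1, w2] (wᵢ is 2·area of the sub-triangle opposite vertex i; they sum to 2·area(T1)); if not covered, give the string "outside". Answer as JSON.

T0:
  2·area = 20  (B↔C swapped to make it positive)
  edge (0, 14)→(0, 12): d=(0,-2) top-left  bias=+0
  edge (0, 12)→(10, 12): d=(10,0) top-left  bias=+0
  edge (10, 12)→(0, 14): d=(-10,2) right/bottom  bias=-1
    (0,6)@(1, 13): e=[2,10,8] → █
    (1,6)@(3, 13): e=[6,10,4] → █
    (2,6)@(5, 13): e=[10,10,0] → ·  [on edge]
    (0,7)@(1, 15): e=[2,30,-12] → ·
    (1,7)@(3, 15): e=[6,30,-16] → ·
  covered (2 px):
    · · · · · ·
    · · · · · ·
    · · · · · ·
    · · · · · ·
    · · · · · ·
    · · · · · ·
    █ █ · · · ·
    · · · · · ·
T1:
  2·area = 4
  edge (7, 2)→(8, 2): d=(1,0) top-left  bias=+0
  edge (8, 2)→(7, 6): d=(-1,4) right/bottom  bias=-1
  edge (7, 6)→(7, 2): d=(0,-4) top-left  bias=+0
    (3,0)@(7, 1): e=[-1,5,0] → ·  [on edge]
    (3,1)@(7, 3): e=[1,3,0] → █  [on edge]
    (4,1)@(9, 3): e=[1,-5,8] → ·
    (3,2)@(7, 5): e=[3,1,0] → █  [on edge]
    (4,2)@(9, 5): e=[3,-7,8] → ·
    (3,3)@(7, 7): e=[5,-1,0] → ·  [on edge]
    (3,4)@(7, 9): e=[7,-3,0] → ·  [on edge]
    (3,5)@(7, 11): e=[9,-5,0] → ·  [on edge]
    (3,6)@(7, 13): e=[11,-7,0] → ·  [on edge]
    (3,7)@(7, 15): e=[13,-9,0] → ·  [on edge]
  covered (2 px):
    · · · · · ·
    · · · █ · ·
    · · · █ · ·
    · · · · · ·
    · · · · · ·
    · · · · · ·
    · · · · · ·
    · · · · · ·

Result: [1,0,3]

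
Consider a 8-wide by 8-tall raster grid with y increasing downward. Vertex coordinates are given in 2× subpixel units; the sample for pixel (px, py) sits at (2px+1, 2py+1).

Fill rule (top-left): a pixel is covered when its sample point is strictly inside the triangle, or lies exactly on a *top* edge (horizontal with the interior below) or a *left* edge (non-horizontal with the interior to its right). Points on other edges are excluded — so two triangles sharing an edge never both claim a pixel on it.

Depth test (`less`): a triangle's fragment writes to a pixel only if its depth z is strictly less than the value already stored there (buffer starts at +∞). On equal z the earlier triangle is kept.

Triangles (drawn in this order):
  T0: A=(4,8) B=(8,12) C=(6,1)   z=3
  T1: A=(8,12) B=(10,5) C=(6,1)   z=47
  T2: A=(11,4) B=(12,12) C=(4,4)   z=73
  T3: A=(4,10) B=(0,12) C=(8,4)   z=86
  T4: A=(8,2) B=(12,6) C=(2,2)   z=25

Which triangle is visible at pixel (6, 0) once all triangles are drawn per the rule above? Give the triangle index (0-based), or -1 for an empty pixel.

T0:
  2·area = 36  (B↔C swapped to make it positive)
  edge (4, 8)→(6, 1): d=(2,-7) top-left  bias=+0
  edge (6, 1)→(8, 12): d=(2,11) right/bottom  bias=-1
  edge (8, 12)→(4, 8): d=(-4,-4) top-left  bias=+0
    (0,2)@(1, 5): e=[-27,63,0] → .  [on edge]
    (2,2)@(5, 5): e=[1,19,16] → X
    (3,2)@(7, 5): e=[15,-3,24] → .
    (1,3)@(3, 7): e=[-9,45,0] → .  [on edge]
    (2,3)@(5, 7): e=[5,23,8] → X
    (3,3)@(7, 7): e=[19,1,16] → X
    (4,3)@(9, 7): e=[33,-21,24] → .
    (2,4)@(5, 9): e=[9,27,0] → X  [on edge]
    (4,4)@(9, 9): e=[37,-17,16] → .
    (2,5)@(5, 11): e=[13,31,-8] → .
    (3,5)@(7, 11): e=[27,9,0] → X  [on edge]
    (4,5)@(9, 11): e=[41,-13,8] → .
    (4,6)@(9, 13): e=[45,-9,0] → .  [on edge]
    (5,7)@(11, 15): e=[63,-27,0] → .  [on edge]
  covered (6 px):
    . . . . . . . .
    . . . . . . . .
    . . X . . . . .
    . . X X . . . .
    . . X X . . . .
    . . . X . . . .
    . . . . . . . .
    . . . . . . . .
T1:
  2·area = 36  (B↔C swapped to make it positive)
  edge (8, 12)→(6, 1): d=(-2,-11) top-left  bias=+0
  edge (6, 1)→(10, 5): d=(4,4) right/bottom  bias=-1
  edge (10, 5)→(8, 12): d=(-2,7) right/bottom  bias=-1
    (3,1)@(7, 3): e=[7,4,25] → X
    (4,1)@(9, 3): e=[29,-4,11] → .
    (3,2)@(7, 5): e=[3,12,21] → X
    (4,2)@(9, 5): e=[25,4,7] → X
    (5,2)@(11, 5): e=[47,-4,-7] → .
    (3,3)@(7, 7): e=[-1,20,17] → .
    (4,3)@(9, 7): e=[21,12,3] → X
    (5,3)@(11, 7): e=[43,4,-11] → .
    (4,4)@(9, 9): e=[17,20,-1] → .
  covered (4 px):
    . . . . . . . .
    . . . X . . . .
    . . . X X . . .
    . . . . X . . .
    . . . . . . . .
    . . . . . . . .
    . . . . . . . .
    . . . . . . . .
T2:
  2·area = 56
  edge (11, 4)→(12, 12): d=(1,8) right/bottom  bias=-1
  edge (12, 12)→(4, 4): d=(-8,-8) top-left  bias=+0
  edge (4, 4)→(11, 4): d=(7,0) top-left  bias=+0
    (0,0)@(1, 1): e=[77,0,-21] → .  [on edge]
    (1,1)@(3, 3): e=[63,0,-7] → .  [on edge]
    (2,2)@(5, 5): e=[49,0,7] → X  [on edge]
    (3,2)@(7, 5): e=[33,16,7] → X
    (4,2)@(9, 5): e=[17,32,7] → X
    (5,2)@(11, 5): e=[1,48,7] → X
    (6,2)@(13, 5): e=[-15,64,7] → .
    (2,3)@(5, 7): e=[51,-16,21] → .
    (3,3)@(7, 7): e=[35,0,21] → X  [on edge]
    (6,3)@(13, 7): e=[-13,48,21] → .
    (3,4)@(7, 9): e=[37,-16,35] → .
    (4,4)@(9, 9): e=[21,0,35] → X  [on edge]
    (5,5)@(11, 11): e=[7,0,49] → X  [on edge]
    (6,6)@(13, 13): e=[-7,0,63] → .  [on edge]
    (7,7)@(15, 15): e=[-21,0,77] → .  [on edge]
  covered (10 px):
    . . . . . . . .
    . . . . . . . .
    . . X X X X . .
    . . . X X X . .
    . . . . X X . .
    . . . . . X . .
    . . . . . . . .
    . . . . . . . .
T3:
  2·area = 16
  edge (4, 10)→(0, 12): d=(-4,2) right/bottom  bias=-1
  edge (0, 12)→(8, 4): d=(8,-8) top-left  bias=+0
  edge (8, 4)→(4, 10): d=(-4,6) right/bottom  bias=-1
    (5,0)@(11, 1): e=[22,0,-6] → .  [on edge]
    (4,1)@(9, 3): e=[18,0,-2] → .  [on edge]
    (3,2)@(7, 5): e=[14,0,2] → X  [on edge]
    (4,2)@(9, 5): e=[10,16,-10] → .
    (2,3)@(5, 7): e=[10,0,6] → X  [on edge]
    (3,3)@(7, 7): e=[6,16,-6] → .
    (1,4)@(3, 9): e=[6,0,10] → X  [on edge]
    (2,4)@(5, 9): e=[2,16,-2] → .
    (0,5)@(1, 11): e=[2,0,14] → X  [on edge]
    (1,5)@(3, 11): e=[-2,16,2] → .
    (0,6)@(1, 13): e=[-6,16,6] → .
  covered (4 px):
    . . . . . . . .
    . . . . . . . .
    . . . X . . . .
    . . X . . . . .
    . X . . . . . .
    X . . . . . . .
    . . . . . . . .
    . . . . . . . .
T4:
  2·area = 24
  edge (8, 2)→(12, 6): d=(4,4) right/bottom  bias=-1
  edge (12, 6)→(2, 2): d=(-10,-4) top-left  bias=+0
  edge (2, 2)→(8, 2): d=(6,0) top-left  bias=+0
    (3,0)@(7, 1): e=[0,30,-6] → .  [on edge]
    (2,1)@(5, 3): e=[16,2,6] → X
    (3,1)@(7, 3): e=[8,10,6] → X
    (4,1)@(9, 3): e=[0,18,6] → .  [on edge]
    (2,2)@(5, 5): e=[24,-18,18] → .
    (3,2)@(7, 5): e=[16,-10,18] → .
    (5,2)@(11, 5): e=[0,6,18] → .  [on edge]
    (6,3)@(13, 7): e=[0,-6,30] → .  [on edge]
    (7,4)@(15, 9): e=[0,-18,42] → .  [on edge]
  covered (2 px):
    . . . . . . . .
    . . X X . . . .
    . . . . . . . .
    . . . . . . . .
    . . . . . . . .
    . . . . . . . .
    . . . . . . . .
    . . . . . . . .

Z-buffer (winner per pixel, '.' = empty):
  . . . . . . . .
  . . 4 4 . . . .
  . . 0 1 1 2 . .
  . . 0 0 1 2 . .
  . 3 0 0 2 2 . .
  3 . . 0 . 2 . .
  . . . . . . . .
  . . . . . . . .

Answer: -1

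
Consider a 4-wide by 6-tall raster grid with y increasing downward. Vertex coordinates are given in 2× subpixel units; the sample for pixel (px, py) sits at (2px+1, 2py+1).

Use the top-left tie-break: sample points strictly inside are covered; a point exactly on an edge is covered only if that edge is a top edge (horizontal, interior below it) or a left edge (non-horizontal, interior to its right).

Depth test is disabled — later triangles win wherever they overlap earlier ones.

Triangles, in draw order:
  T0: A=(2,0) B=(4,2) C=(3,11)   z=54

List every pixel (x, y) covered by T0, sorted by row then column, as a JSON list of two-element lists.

T0:
  2·area = 20
  edge (2, 0)→(4, 2): d=(2,2) right/bottom  bias=-1
  edge (4, 2)→(3, 11): d=(-1,9) right/bottom  bias=-1
  edge (3, 11)→(2, 0): d=(-1,-11) top-left  bias=+0
    (1,0)@(3, 1): e=[0,10,10] → ·  [on edge]
    (1,1)@(3, 3): e=[4,8,8] → █
    (2,1)@(5, 3): e=[0,-10,30] → ·  [on edge]
    (1,2)@(3, 5): e=[8,6,6] → █
    (2,2)@(5, 5): e=[4,-12,28] → ·
    (3,2)@(7, 5): e=[0,-30,50] → ·  [on edge]
    (1,3)@(3, 7): e=[12,4,4] → █
    (2,3)@(5, 7): e=[8,-14,26] → ·
    (1,4)@(3, 9): e=[16,2,2] → █
    (2,4)@(5, 9): e=[12,-16,24] → ·
    (1,5)@(3, 11): e=[20,0,0] → ·  [on edge]
  covered (4 px):
    · · · ·
    · █ · ·
    · █ · ·
    · █ · ·
    · █ · ·
    · · · ·

Result: [[1,1],[1,2],[1,3],[1,4]]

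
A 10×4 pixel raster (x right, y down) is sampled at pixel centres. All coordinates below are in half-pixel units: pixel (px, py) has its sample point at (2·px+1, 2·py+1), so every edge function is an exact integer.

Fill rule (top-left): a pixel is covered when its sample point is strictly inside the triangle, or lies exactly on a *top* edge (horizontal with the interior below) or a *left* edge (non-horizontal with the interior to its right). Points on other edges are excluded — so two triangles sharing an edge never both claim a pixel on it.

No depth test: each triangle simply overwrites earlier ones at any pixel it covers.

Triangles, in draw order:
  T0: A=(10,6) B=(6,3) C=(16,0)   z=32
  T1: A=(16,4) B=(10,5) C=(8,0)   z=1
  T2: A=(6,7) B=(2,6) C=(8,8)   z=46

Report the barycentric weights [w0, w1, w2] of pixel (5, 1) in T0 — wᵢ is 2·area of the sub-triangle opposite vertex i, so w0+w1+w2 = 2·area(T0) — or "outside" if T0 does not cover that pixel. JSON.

T0:
  2·area = 42
  edge (10, 6)→(6, 3): d=(-4,-3) top-left  bias=+0
  edge (6, 3)→(16, 0): d=(10,-3) top-left  bias=+0
  edge (16, 0)→(10, 6): d=(-6,6) right/bottom  bias=-1
    (6,0)@(13, 1): e=[29,1,12] → #
    (7,0)@(15, 1): e=[35,7,0] → ·  [on edge]
    (3,1)@(7, 3): e=[3,3,36] → #
    (4,1)@(9, 3): e=[9,9,24] → #
    (5,1)@(11, 3): e=[15,15,12] → #
    (6,1)@(13, 3): e=[21,21,0] → ·  [on edge]
    (3,2)@(7, 5): e=[-5,23,24] → ·
    (4,2)@(9, 5): e=[1,29,12] → #
    (5,2)@(11, 5): e=[7,35,0] → ·  [on edge]
    (4,3)@(9, 7): e=[-7,49,0] → ·  [on edge]
  covered (5 px):
    · · · · · · # · · ·
    · · · # # # · · · ·
    · · · · # · · · · ·
    · · · · · · · · · ·
T1:
  2·area = 32
  edge (16, 4)→(10, 5): d=(-6,1) right/bottom  bias=-1
  edge (10, 5)→(8, 0): d=(-2,-5) top-left  bias=+0
  edge (8, 0)→(16, 4): d=(8,4) right/bottom  bias=-1
    (4,0)@(9, 1): e=[25,3,4] → #
    (5,0)@(11, 1): e=[23,13,-4] → ·
    (4,1)@(9, 3): e=[13,-1,20] → ·
    (5,1)@(11, 3): e=[11,9,12] → #
    (6,1)@(13, 3): e=[9,19,4] → #
    (7,1)@(15, 3): e=[7,29,-4] → ·
    (5,2)@(11, 5): e=[-1,5,28] → ·
    (6,2)@(13, 5): e=[-3,15,20] → ·
  covered (3 px):
    · · · · # · · · · ·
    · · · · · # # · · ·
    · · · · · · · · · ·
    · · · · · · · · · ·
T2:
  2·area = 2  (B↔C swapped to make it positive)
  edge (6, 7)→(8, 8): d=(2,1) right/bottom  bias=-1
  edge (8, 8)→(2, 6): d=(-6,-2) top-left  bias=+0
  edge (2, 6)→(6, 7): d=(4,1) right/bottom  bias=-1
    (2,3)@(5, 7): e=[1,0,1] → #  [on edge]
    (3,3)@(7, 7): e=[-1,4,-1] → ·
  covered (1 px):
    · · · · · · · · · ·
    · · · · · · · · · ·
    · · · · · · · · · ·
    · · # · · · · · · ·

Result: [15,12,15]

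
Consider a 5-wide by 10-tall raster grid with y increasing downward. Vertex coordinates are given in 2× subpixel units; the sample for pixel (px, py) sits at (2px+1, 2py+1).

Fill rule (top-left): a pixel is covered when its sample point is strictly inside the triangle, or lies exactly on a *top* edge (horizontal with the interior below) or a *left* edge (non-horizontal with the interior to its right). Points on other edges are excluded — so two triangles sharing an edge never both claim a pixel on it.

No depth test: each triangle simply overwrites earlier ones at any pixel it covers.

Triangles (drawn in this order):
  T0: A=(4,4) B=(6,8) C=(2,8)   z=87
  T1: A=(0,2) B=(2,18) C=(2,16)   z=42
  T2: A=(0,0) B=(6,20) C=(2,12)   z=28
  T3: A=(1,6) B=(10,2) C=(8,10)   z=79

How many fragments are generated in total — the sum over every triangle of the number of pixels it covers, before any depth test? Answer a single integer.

T0:
  2·area = 16
  edge (4, 4)→(6, 8): d=(2,4) right/bottom  bias=-1
  edge (6, 8)→(2, 8): d=(-4,0) right/bottom  bias=-1
  edge (2, 8)→(4, 4): d=(2,-4) top-left  bias=+0
    (1,3)@(3, 7): e=[10,4,2] → █
    (2,3)@(5, 7): e=[2,4,10] → █
    (3,3)@(7, 7): e=[-6,4,18] → ·
    (1,4)@(3, 9): e=[14,-4,6] → ·
    (2,4)@(5, 9): e=[6,-4,14] → ·
  covered (2 px):
    · · · · ·
    · · · · ·
    · · · · ·
    · █ █ · ·
    · · · · ·
    · · · · ·
    · · · · ·
    · · · · ·
    · · · · ·
    · · · · ·
T1:
  2·area = 4  (B↔C swapped to make it positive)
  edge (0, 2)→(2, 16): d=(2,14) right/bottom  bias=-1
  edge (2, 16)→(2, 18): d=(0,2) right/bottom  bias=-1
  edge (2, 18)→(0, 2): d=(-2,-16) top-left  bias=+0
    (0,4)@(1, 9): e=[0,2,2] → ·  [on edge]
  covered (0 px):
    · · · · ·
    · · · · ·
    · · · · ·
    · · · · ·
    · · · · ·
    · · · · ·
    · · · · ·
    · · · · ·
    · · · · ·
    · · · · ·
T2:
  2·area = 32
  edge (0, 0)→(6, 20): d=(6,20) right/bottom  bias=-1
  edge (6, 20)→(2, 12): d=(-4,-8) top-left  bias=+0
  edge (2, 12)→(0, 0): d=(-2,-12) top-left  bias=+0
    (0,2)@(1, 5): e=[10,20,2] → █
    (1,2)@(3, 5): e=[-30,36,26] → ·
    (0,3)@(1, 7): e=[22,12,-2] → ·
    (1,5)@(3, 11): e=[6,12,14] → █
    (2,5)@(5, 11): e=[-34,28,38] → ·
    (1,6)@(3, 13): e=[18,4,10] → █
    (2,6)@(5, 13): e=[-22,20,34] → ·
    (1,7)@(3, 15): e=[30,-4,6] → ·
    (2,8)@(5, 17): e=[2,4,26] → █
    (3,8)@(7, 17): e=[-38,20,50] → ·
    (2,9)@(5, 19): e=[14,-4,22] → ·
  covered (4 px):
    · · · · ·
    · · · · ·
    █ · · · ·
    · · · · ·
    · · · · ·
    · █ · · ·
    · █ · · ·
    · · · · ·
    · · █ · ·
    · · · · ·
T3:
  2·area = 64
  edge (1, 6)→(10, 2): d=(9,-4) top-left  bias=+0
  edge (10, 2)→(8, 10): d=(-2,8) right/bottom  bias=-1
  edge (8, 10)→(1, 6): d=(-7,-4) top-left  bias=+0
    (4,1)@(9, 3): e=[5,6,53] → █
    (2,2)@(5, 5): e=[7,34,23] → █
    (3,2)@(7, 5): e=[15,18,31] → █
    (1,3)@(3, 7): e=[17,46,1] → █
    (4,3)@(9, 7): e=[41,-2,25] → ·
    (1,4)@(3, 9): e=[35,42,-13] → ·
    (2,4)@(5, 9): e=[43,26,-5] → ·
    (3,4)@(7, 9): e=[51,10,3] → █
    (4,4)@(9, 9): e=[59,-6,11] → ·
    (3,5)@(7, 11): e=[69,6,-11] → ·
  covered (8 px):
    · · · · ·
    · · · · █
    · · █ █ █
    · █ █ █ ·
    · · · █ ·
    · · · · ·
    · · · · ·
    · · · · ·
    · · · · ·
    · · · · ·

Result: 14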